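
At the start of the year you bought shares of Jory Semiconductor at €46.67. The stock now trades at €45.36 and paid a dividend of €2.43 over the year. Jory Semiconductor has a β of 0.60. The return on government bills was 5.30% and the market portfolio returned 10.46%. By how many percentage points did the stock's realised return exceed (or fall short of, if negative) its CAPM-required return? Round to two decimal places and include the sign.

Realised HPR = (P1 + D1 − P0) / P0 = (45.36 + 2.43 − 46.67) / 46.67 = 1.12 / 46.67 = 2.3998%
MRP = 10.46% − 5.30% = 5.16%
CAPM required = R_f + β·MRP = 5.30% + 0.60 × 5.16% = 8.3960%
α = realised − required = 2.3998% − 8.3960% = -6.00%

-6.00%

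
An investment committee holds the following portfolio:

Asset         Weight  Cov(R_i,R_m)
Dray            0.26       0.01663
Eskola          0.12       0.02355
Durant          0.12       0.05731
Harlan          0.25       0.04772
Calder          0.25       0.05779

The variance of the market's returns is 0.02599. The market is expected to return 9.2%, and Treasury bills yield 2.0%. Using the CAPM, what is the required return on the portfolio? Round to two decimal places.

β_Dray = 0.01663 / 0.02599 = 0.6399
β_Eskola = 0.02355 / 0.02599 = 0.9061
β_Durant = 0.05731 / 0.02599 = 2.2051
β_Harlan = 0.04772 / 0.02599 = 1.8361
β_Calder = 0.05779 / 0.02599 = 2.2235
β_P = Σ w_i β_i = 0.26×0.6399 + 0.12×0.9061 + 0.12×2.2051 + 0.25×1.8361 + 0.25×2.2235 = 1.5546
MRP = 9.2% − 2.0% = 7.20%
E(R_P) = R_f + β_P × MRP = 2.0% + 1.5546 × 7.2% = 13.19%

13.19%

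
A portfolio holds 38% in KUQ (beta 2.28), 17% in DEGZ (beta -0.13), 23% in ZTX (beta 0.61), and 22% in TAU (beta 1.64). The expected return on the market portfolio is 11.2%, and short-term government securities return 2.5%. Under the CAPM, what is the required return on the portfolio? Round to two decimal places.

14.20%

β_P = Σ w_i β_i = 0.38×2.28 + 0.17×-0.13 + 0.23×0.61 + 0.22×1.64 = 1.3454
MRP = 11.2% − 2.5% = 8.70%
E(R_P) = R_f + β_P × MRP = 2.5% + 1.3454 × 8.7% = 14.20%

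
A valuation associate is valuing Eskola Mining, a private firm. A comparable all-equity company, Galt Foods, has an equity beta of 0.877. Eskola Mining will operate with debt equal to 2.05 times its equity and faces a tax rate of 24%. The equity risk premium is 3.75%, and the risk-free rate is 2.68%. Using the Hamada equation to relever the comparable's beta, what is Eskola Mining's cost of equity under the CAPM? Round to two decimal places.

β_L = β_U × [1 + (1 − t)(D/E)] = 0.877 × [1 + (1 − 0.24) × 2.05]
    = 0.877 × [1 + 0.76 × 2.05] = 0.877 × 2.5580 = 2.2434
E(R) = R_f + β_L × MRP = 2.68% + 2.2434 × 3.75% = 11.09%

11.09%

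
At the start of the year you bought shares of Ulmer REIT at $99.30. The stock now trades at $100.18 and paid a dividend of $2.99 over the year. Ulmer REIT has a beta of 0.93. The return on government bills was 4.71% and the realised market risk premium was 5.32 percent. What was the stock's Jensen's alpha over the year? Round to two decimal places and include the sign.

Realised HPR = (P1 + D1 − P0) / P0 = (100.18 + 2.99 − 99.30) / 99.30 = 3.87 / 99.30 = 3.8973%
CAPM required = R_f + β·MRP = 4.71% + 0.93 × 5.32% = 9.6576%
α = realised − required = 3.8973% − 9.6576% = -5.76%

-5.76%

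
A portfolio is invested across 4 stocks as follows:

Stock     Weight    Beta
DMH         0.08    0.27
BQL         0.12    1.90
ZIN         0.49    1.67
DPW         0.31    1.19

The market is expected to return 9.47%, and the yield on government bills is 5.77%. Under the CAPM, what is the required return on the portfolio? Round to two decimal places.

11.09%

β_P = Σ w_i β_i = 0.08×0.27 + 0.12×1.90 + 0.49×1.67 + 0.31×1.19 = 1.4368
MRP = 9.47% − 5.77% = 3.70%
E(R_P) = R_f + β_P × MRP = 5.77% + 1.4368 × 3.70% = 11.09%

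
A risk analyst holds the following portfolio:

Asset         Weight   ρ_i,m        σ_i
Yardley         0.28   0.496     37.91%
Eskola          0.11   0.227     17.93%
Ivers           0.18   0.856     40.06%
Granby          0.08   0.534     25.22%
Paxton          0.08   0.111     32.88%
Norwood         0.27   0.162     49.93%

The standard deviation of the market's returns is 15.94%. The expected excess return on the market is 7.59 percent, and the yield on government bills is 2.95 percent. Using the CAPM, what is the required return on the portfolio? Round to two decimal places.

β_Yardley = 0.496 × 37.91% / 15.94% = 1.1796
β_Eskola = 0.227 × 17.93% / 15.94% = 0.2553
β_Ivers = 0.856 × 40.06% / 15.94% = 2.1513
β_Granby = 0.534 × 25.22% / 15.94% = 0.8449
β_Paxton = 0.111 × 32.88% / 15.94% = 0.2290
β_Norwood = 0.162 × 49.93% / 15.94% = 0.5074
β_P = Σ w_i β_i = 0.28×1.1796 + 0.11×0.2553 + 0.18×2.1513 + 0.08×0.8449 + 0.08×0.2290 + 0.27×0.5074 = 0.9685
E(R_P) = R_f + β_P × MRP = 2.95% + 0.9685 × 7.59% = 10.30%

10.30%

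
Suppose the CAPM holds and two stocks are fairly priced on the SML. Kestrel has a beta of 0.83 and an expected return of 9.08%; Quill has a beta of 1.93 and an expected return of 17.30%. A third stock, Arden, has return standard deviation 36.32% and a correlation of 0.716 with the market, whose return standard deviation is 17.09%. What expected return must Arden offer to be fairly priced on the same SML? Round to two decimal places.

14.25%

MRP = (17.30% − 9.08%) / (1.93 − 0.83) = 7.4727%
R_f = 9.08% − 0.83 × 7.4727% = 2.8777%
β_Arden = ρ·σ_i/σ_m = 0.716 × 36.32 / 17.09 = 1.5217
E(R_Arden) = R_f + β × MRP = 2.8777% + 1.5217 × 7.4727% = 14.25%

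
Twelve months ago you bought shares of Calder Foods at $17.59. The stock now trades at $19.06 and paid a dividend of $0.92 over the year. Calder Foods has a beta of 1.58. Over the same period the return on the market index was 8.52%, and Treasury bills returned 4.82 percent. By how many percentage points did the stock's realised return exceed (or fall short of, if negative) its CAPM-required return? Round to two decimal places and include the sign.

Realised HPR = (P1 + D1 − P0) / P0 = (19.06 + 0.92 − 17.59) / 17.59 = 2.39 / 17.59 = 13.5873%
MRP = 8.52% − 4.82% = 3.70%
CAPM required = R_f + β·MRP = 4.82% + 1.58 × 3.70% = 10.6660%
α = realised − required = 13.5873% − 10.6660% = +2.92%

+2.92%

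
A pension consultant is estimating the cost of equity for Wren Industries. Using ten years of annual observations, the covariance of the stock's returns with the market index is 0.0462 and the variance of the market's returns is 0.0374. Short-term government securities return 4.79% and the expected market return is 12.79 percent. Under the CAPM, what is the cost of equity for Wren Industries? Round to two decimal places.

β = Cov(R_i, R_m) / Var(R_m) = 0.0462 / 0.0374 = 1.2353
MRP = 12.79% − 4.79% = 8.00%
E(R) = R_f + β × MRP = 4.79% + 1.2353 × 8.00% = 14.67%

14.67%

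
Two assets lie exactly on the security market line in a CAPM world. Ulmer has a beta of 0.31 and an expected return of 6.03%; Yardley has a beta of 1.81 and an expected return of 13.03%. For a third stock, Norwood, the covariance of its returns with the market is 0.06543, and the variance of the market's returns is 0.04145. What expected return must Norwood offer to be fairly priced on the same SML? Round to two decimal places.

11.95%

MRP = (13.03% − 6.03%) / (1.81 − 0.31) = 4.6667%
R_f = 6.03% − 0.31 × 4.6667% = 4.5833%
β_Norwood = Cov / Var(R_m) = 0.06543 / 0.04145 = 1.5785
E(R_Norwood) = R_f + β × MRP = 4.5833% + 1.5785 × 4.6667% = 11.95%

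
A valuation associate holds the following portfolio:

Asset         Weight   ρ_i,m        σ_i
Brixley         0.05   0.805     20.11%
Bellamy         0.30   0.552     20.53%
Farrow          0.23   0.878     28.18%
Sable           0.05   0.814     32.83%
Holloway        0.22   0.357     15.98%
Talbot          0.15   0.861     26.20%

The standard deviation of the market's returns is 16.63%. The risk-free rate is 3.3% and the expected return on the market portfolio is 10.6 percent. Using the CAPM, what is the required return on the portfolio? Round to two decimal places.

10.27%

β_Brixley = 0.805 × 20.11% / 16.63% = 0.9735
β_Bellamy = 0.552 × 20.53% / 16.63% = 0.6815
β_Farrow = 0.878 × 28.18% / 16.63% = 1.4878
β_Sable = 0.814 × 32.83% / 16.63% = 1.6070
β_Holloway = 0.357 × 15.98% / 16.63% = 0.3430
β_Talbot = 0.861 × 26.20% / 16.63% = 1.3565
β_P = Σ w_i β_i = 0.05×0.9735 + 0.30×0.6815 + 0.23×1.4878 + 0.05×1.6070 + 0.22×0.3430 + 0.15×1.3565 = 0.9546
MRP = 10.6% − 3.3% = 7.30%
E(R_P) = R_f + β_P × MRP = 3.3% + 0.9546 × 7.3% = 10.27%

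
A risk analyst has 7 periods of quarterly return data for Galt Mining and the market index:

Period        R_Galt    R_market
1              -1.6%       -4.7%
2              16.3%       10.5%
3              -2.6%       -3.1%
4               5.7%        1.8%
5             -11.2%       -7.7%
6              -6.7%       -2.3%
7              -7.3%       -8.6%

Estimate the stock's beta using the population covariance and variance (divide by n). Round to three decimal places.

Mean R_i = (-1.6 + 16.3 − 2.6 + 5.7 − 11.2 − 6.7 − 7.3) / 7 = -1.0571%
Mean R_m = (-4.7 + 10.5 − 3.1 + 1.8 − 7.7 − 2.3 − 8.6) / 7 = -2.0143%
Σ(R_i − R̄_i)(R_m − R̄_m) = 346.5143  ⇒  Cov = 346.5143 / 7 = 49.5020
Σ(R_m − R̄_m)² = 255.3286  ⇒  Var(R_m) = 255.3286 / 7 = 36.4755
β = Cov / Var(R_m) = 49.5020 / 36.4755 = 1.3571

1.357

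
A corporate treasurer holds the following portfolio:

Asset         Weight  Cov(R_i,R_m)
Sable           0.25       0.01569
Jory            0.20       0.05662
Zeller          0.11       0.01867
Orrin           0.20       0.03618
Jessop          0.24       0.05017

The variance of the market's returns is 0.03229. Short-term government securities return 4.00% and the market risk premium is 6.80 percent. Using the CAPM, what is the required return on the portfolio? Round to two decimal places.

β_Sable = 0.01569 / 0.03229 = 0.4859
β_Jory = 0.05662 / 0.03229 = 1.7535
β_Zeller = 0.01867 / 0.03229 = 0.5782
β_Orrin = 0.03618 / 0.03229 = 1.1205
β_Jessop = 0.05017 / 0.03229 = 1.5537
β_P = Σ w_i β_i = 0.25×0.4859 + 0.20×1.7535 + 0.11×0.5782 + 0.20×1.1205 + 0.24×1.5537 = 1.1328
E(R_P) = R_f + β_P × MRP = 4.00% + 1.1328 × 6.80% = 11.70%

11.70%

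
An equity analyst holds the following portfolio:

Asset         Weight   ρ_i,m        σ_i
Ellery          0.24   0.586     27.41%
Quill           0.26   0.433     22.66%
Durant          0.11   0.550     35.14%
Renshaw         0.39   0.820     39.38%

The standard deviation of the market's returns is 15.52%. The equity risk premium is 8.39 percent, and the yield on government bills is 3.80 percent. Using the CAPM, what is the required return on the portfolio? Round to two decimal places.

β_Ellery = 0.586 × 27.41% / 15.52% = 1.0349
β_Quill = 0.433 × 22.66% / 15.52% = 0.6322
β_Durant = 0.550 × 35.14% / 15.52% = 1.2453
β_Renshaw = 0.820 × 39.38% / 15.52% = 2.0806
β_P = Σ w_i β_i = 0.24×1.0349 + 0.26×0.6322 + 0.11×1.2453 + 0.39×2.0806 = 1.3612
E(R_P) = R_f + β_P × MRP = 3.80% + 1.3612 × 8.39% = 15.22%

15.22%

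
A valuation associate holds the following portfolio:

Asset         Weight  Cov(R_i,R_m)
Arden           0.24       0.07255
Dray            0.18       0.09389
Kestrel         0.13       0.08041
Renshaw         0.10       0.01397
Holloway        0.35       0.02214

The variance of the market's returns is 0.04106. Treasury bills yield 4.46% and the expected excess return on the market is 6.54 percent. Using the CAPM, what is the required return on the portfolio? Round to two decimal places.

13.05%

β_Arden = 0.07255 / 0.04106 = 1.7669
β_Dray = 0.09389 / 0.04106 = 2.2867
β_Kestrel = 0.08041 / 0.04106 = 1.9584
β_Renshaw = 0.01397 / 0.04106 = 0.3402
β_Holloway = 0.02214 / 0.04106 = 0.5392
β_P = Σ w_i β_i = 0.24×1.7669 + 0.18×2.2867 + 0.13×1.9584 + 0.10×0.3402 + 0.35×0.5392 = 1.3130
E(R_P) = R_f + β_P × MRP = 4.46% + 1.3130 × 6.54% = 13.05%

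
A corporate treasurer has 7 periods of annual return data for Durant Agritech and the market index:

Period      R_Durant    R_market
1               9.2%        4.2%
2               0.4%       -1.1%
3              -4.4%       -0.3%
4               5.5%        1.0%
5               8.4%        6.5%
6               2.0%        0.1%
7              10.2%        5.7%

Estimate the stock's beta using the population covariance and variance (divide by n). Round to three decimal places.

Mean R_i = (9.2 + 0.4 − 4.4 + 5.5 + 8.4 + 2.0 + 10.2) / 7 = 4.4714%
Mean R_m = (4.2 − 1.1 − 0.3 + 1.0 + 6.5 + 0.1 + 5.7) / 7 = 2.3000%
Σ(R_i − R̄_i)(R_m − R̄_m) = 85.9700  ⇒  Cov = 85.9700 / 7 = 12.2814
Σ(R_m − R̄_m)² = 57.6600  ⇒  Var(R_m) = 57.6600 / 7 = 8.2371
β = Cov / Var(R_m) = 12.2814 / 8.2371 = 1.4910

1.491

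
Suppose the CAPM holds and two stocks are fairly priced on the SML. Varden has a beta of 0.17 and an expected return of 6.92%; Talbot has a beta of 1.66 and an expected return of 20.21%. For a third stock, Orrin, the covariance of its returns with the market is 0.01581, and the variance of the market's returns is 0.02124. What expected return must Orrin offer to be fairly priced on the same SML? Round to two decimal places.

12.04%

MRP = (20.21% − 6.92%) / (1.66 − 0.17) = 8.9195%
R_f = 6.92% − 0.17 × 8.9195% = 5.4037%
β_Orrin = Cov / Var(R_m) = 0.01581 / 0.02124 = 0.7444
E(R_Orrin) = R_f + β × MRP = 5.4037% + 0.7444 × 8.9195% = 12.04%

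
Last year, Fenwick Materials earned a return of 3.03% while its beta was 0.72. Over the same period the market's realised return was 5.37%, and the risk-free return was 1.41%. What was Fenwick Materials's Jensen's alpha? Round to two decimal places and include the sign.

-1.23%

Market excess return = 5.37% − 1.41% = 3.96%
CAPM benchmark = R_f + β(R_m − R_f) = 1.41% + 0.72 × 3.96% = 4.2612%
α = actual − benchmark = 3.03% − 4.2612% = -1.23%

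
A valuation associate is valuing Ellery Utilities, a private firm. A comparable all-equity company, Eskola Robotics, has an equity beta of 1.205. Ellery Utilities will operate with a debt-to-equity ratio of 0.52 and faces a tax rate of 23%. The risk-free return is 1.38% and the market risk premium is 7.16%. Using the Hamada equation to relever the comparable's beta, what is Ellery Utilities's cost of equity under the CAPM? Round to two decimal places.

13.46%

β_L = β_U × [1 + (1 − t)(D/E)] = 1.205 × [1 + (1 − 0.23) × 0.52]
    = 1.205 × [1 + 0.77 × 0.52] = 1.205 × 1.4004 = 1.6875
E(R) = R_f + β_L × MRP = 1.38% + 1.6875 × 7.16% = 13.46%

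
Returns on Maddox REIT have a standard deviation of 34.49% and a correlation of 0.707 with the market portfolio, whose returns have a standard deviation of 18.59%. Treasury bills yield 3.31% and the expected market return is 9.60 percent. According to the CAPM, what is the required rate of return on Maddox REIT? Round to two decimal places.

11.56%

β = ρ × σ_i / σ_m = 0.707 × 34.49% / 18.59% = 1.3117
MRP = 9.60% − 3.31% = 6.29%
E(R) = 3.31% + 1.3117 × 6.29% = 11.56%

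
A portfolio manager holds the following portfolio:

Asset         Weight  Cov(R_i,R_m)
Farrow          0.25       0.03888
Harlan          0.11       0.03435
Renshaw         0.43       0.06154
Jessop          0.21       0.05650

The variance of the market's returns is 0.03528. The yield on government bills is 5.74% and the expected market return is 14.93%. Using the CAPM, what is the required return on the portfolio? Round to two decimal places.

β_Farrow = 0.03888 / 0.03528 = 1.1020
β_Harlan = 0.03435 / 0.03528 = 0.9736
β_Renshaw = 0.06154 / 0.03528 = 1.7443
β_Jessop = 0.05650 / 0.03528 = 1.6015
β_P = Σ w_i β_i = 0.25×1.1020 + 0.11×0.9736 + 0.43×1.7443 + 0.21×1.6015 = 1.4690
MRP = 14.93% − 5.74% = 9.19%
E(R_P) = R_f + β_P × MRP = 5.74% + 1.4690 × 9.19% = 19.24%

19.24%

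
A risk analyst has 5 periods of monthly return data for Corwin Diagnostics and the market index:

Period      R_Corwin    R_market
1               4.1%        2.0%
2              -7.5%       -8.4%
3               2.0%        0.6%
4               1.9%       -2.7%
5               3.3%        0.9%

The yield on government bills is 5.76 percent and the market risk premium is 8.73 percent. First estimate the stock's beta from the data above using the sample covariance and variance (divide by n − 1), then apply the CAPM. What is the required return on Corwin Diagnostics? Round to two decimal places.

15.05%

Mean R_i = (4.1 − 7.5 + 2.0 + 1.9 + 3.3) / 5 = 0.7600%
Mean R_m = (2.0 − 8.4 + 0.6 − 2.7 + 0.9) / 5 = -1.5200%
Σ(R_i − R̄_i)(R_m − R̄_m) = 76.0160  ⇒  Cov = 76.0160 / 4 = 19.0040
Σ(R_m − R̄_m)² = 71.4680  ⇒  Var(R_m) = 71.4680 / 4 = 17.8670
β = Cov / Var(R_m) = 19.0040 / 17.8670 = 1.0636
E(R) = R_f + β × MRP = 5.76% + 1.0636 × 8.73% = 15.05%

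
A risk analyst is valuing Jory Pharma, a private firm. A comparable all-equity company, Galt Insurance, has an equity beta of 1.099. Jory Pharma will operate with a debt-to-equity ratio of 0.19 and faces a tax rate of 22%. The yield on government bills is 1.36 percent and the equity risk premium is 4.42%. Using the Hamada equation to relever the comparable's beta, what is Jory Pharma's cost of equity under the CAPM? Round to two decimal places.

6.94%

β_L = β_U × [1 + (1 − t)(D/E)] = 1.099 × [1 + (1 − 0.22) × 0.19]
    = 1.099 × [1 + 0.78 × 0.19] = 1.099 × 1.1482 = 1.2619
E(R) = R_f + β_L × MRP = 1.36% + 1.2619 × 4.42% = 6.94%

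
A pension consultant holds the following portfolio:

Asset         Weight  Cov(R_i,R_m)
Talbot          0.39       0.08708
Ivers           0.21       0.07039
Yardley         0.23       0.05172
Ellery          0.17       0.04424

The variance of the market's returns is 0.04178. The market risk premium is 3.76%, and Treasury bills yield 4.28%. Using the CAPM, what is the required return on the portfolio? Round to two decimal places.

10.41%

β_Talbot = 0.08708 / 0.04178 = 2.0843
β_Ivers = 0.07039 / 0.04178 = 1.6848
β_Yardley = 0.05172 / 0.04178 = 1.2379
β_Ellery = 0.04424 / 0.04178 = 1.0589
β_P = Σ w_i β_i = 0.39×2.0843 + 0.21×1.6848 + 0.23×1.2379 + 0.17×1.0589 = 1.6314
E(R_P) = R_f + β_P × MRP = 4.28% + 1.6314 × 3.76% = 10.41%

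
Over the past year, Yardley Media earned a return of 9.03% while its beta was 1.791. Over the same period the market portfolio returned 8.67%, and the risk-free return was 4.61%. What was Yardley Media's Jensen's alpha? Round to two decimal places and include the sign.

-2.85%

Market excess return = 8.67% − 4.61% = 4.06%
CAPM benchmark = R_f + β(R_m − R_f) = 4.61% + 1.791 × 4.06% = 11.88146%
α = actual − benchmark = 9.03% − 11.88146% = -2.85%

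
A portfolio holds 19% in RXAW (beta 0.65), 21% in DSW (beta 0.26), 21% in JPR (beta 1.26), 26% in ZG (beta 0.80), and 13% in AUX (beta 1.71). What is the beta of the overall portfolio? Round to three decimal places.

β_P = Σ w_i β_i = 0.19×0.65 + 0.21×0.26 + 0.21×1.26 + 0.26×0.80 + 0.13×1.71 = 0.8730

0.873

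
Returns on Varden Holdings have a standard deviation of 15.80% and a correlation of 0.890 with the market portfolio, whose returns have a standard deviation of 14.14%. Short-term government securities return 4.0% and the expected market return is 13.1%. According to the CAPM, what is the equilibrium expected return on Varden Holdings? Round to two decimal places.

13.05%

β = ρ × σ_i / σ_m = 0.890 × 15.80% / 14.14% = 0.9945
MRP = 13.1% − 4.0% = 9.10%
E(R) = 4.0% + 0.9945 × 9.1% = 13.05%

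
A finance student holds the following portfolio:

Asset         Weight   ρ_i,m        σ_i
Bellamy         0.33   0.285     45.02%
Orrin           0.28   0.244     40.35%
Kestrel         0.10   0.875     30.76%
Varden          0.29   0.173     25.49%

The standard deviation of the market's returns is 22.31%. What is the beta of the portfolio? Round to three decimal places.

0.491

β_Bellamy = 0.285 × 45.02% / 22.31% = 0.5751
β_Orrin = 0.244 × 40.35% / 22.31% = 0.4413
β_Kestrel = 0.875 × 30.76% / 22.31% = 1.2064
β_Varden = 0.173 × 25.49% / 22.31% = 0.1977
β_P = Σ w_i β_i = 0.33×0.5751 + 0.28×0.4413 + 0.10×1.2064 + 0.29×0.1977 = 0.4913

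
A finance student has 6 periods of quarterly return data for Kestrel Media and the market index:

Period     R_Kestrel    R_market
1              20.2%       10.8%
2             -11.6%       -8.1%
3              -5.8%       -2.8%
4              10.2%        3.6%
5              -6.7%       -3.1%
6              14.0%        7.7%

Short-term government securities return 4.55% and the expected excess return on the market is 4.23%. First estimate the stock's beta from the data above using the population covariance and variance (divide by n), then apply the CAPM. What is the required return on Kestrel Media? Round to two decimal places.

12.11%

Mean R_i = (20.2 − 11.6 − 5.8 + 10.2 − 6.7 + 14.0) / 6 = 3.3833%
Mean R_m = (10.8 − 8.1 − 2.8 + 3.6 − 3.1 + 7.7) / 6 = 1.3500%
Σ(R_i − R̄_i)(R_m − R̄_m) = 466.2450  ⇒  Cov = 466.2450 / 6 = 77.7075
Σ(R_m − R̄_m)² = 261.0150  ⇒  Var(R_m) = 261.0150 / 6 = 43.5025
β = Cov / Var(R_m) = 77.7075 / 43.5025 = 1.7863
E(R) = R_f + β × MRP = 4.55% + 1.7863 × 4.23% = 12.11%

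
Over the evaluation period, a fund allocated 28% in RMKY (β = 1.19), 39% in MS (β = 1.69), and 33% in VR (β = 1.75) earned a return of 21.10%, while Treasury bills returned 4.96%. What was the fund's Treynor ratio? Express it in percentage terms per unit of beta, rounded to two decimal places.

β_P = 0.28×1.19 + 0.39×1.69 + 0.33×1.75 = 1.5698
Treynor = (R_P − R_f) / β_P = (21.10% − 4.96%) / 1.5698 = 16.14% / 1.5698 = 10.28%

10.28%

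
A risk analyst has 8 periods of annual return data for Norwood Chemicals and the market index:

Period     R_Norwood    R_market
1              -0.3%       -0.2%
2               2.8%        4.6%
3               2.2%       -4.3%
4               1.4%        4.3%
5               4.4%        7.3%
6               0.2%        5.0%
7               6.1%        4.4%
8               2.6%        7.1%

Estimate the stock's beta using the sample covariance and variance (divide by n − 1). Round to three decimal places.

Mean R_i = (-0.3 + 2.8 + 2.2 + 1.4 + 4.4 + 0.2 + 6.1 + 2.6) / 8 = 2.4250%
Mean R_m = (-0.2 + 4.6 − 4.3 + 4.3 + 7.3 + 5.0 + 4.4 + 7.1) / 8 = 3.5250%
Σ(R_i − R̄_i)(R_m − R̄_m) = 19.5350  ⇒  Cov = 19.5350 / 7 = 2.7907
Σ(R_m − R̄_m)² = 106.8350  ⇒  Var(R_m) = 106.8350 / 7 = 15.2621
β = Cov / Var(R_m) = 2.7907 / 15.2621 = 0.1829

0.183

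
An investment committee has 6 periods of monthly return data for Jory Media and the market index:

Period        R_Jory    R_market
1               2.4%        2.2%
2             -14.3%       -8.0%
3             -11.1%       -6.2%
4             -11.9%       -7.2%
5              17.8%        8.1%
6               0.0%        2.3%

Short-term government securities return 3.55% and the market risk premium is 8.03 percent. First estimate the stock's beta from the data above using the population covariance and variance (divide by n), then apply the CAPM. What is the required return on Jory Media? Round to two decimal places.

18.10%

Mean R_i = (2.4 − 14.3 − 11.1 − 11.9 + 17.8 + 0.0) / 6 = -2.8500%
Mean R_m = (2.2 − 8.0 − 6.2 − 7.2 + 8.1 + 2.3) / 6 = -1.4667%
Σ(R_i − R̄_i)(R_m − R̄_m) = 393.2800  ⇒  Cov = 393.2800 / 6 = 65.5467
Σ(R_m − R̄_m)² = 217.1133  ⇒  Var(R_m) = 217.1133 / 6 = 36.1856
β = Cov / Var(R_m) = 65.5467 / 36.1856 = 1.8114
E(R) = R_f + β × MRP = 3.55% + 1.8114 × 8.03% = 18.10%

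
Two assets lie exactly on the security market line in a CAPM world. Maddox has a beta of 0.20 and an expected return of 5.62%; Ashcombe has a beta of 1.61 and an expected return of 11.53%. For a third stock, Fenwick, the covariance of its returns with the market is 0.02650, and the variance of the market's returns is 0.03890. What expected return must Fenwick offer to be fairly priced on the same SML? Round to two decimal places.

MRP = (11.53% − 5.62%) / (1.61 − 0.20) = 4.1915%
R_f = 5.62% − 0.20 × 4.1915% = 4.7817%
β_Fenwick = Cov / Var(R_m) = 0.02650 / 0.03890 = 0.6812
E(R_Fenwick) = R_f + β × MRP = 4.7817% + 0.6812 × 4.1915% = 7.64%

7.64%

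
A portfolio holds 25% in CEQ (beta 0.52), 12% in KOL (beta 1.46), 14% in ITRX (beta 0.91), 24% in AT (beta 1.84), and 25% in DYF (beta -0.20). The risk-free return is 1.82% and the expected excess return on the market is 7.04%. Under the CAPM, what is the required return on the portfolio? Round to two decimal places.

7.62%

β_P = Σ w_i β_i = 0.25×0.52 + 0.12×1.46 + 0.14×0.91 + 0.24×1.84 + 0.25×-0.20 = 0.8242
E(R_P) = R_f + β_P × MRP = 1.82% + 0.8242 × 7.04% = 7.62%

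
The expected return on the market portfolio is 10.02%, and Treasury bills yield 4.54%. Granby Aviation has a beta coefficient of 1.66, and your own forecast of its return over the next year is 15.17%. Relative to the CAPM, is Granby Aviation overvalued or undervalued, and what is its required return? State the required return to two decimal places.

Undervalued; required return 13.64%

MRP = 10.02% − 4.54% = 5.48%
Required return = R_f + β·MRP = 4.54% + 1.66 × 5.48% = 13.64%
Forecast 15.17% > required 13.64% → the stock plots above the SML → undervalued.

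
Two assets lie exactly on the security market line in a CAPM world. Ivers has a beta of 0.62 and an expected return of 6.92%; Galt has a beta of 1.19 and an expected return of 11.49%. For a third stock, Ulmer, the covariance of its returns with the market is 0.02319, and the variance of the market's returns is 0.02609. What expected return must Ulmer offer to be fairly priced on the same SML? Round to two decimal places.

9.08%

MRP = (11.49% − 6.92%) / (1.19 − 0.62) = 8.0175%
R_f = 6.92% − 0.62 × 8.0175% = 1.9492%
β_Ulmer = Cov / Var(R_m) = 0.02319 / 0.02609 = 0.8888
E(R_Ulmer) = R_f + β × MRP = 1.9492% + 0.8888 × 8.0175% = 9.08%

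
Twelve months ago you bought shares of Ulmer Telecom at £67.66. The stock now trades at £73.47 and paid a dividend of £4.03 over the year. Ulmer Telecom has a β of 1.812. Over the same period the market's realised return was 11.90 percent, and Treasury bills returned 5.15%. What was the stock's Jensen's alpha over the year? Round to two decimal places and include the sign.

-2.84%

Realised HPR = (P1 + D1 − P0) / P0 = (73.47 + 4.03 − 67.66) / 67.66 = 9.84 / 67.66 = 14.5433%
MRP = 11.90% − 5.15% = 6.75%
CAPM required = R_f + β·MRP = 5.15% + 1.812 × 6.75% = 17.38100%
α = realised − required = 14.5433% − 17.38100% = -2.84%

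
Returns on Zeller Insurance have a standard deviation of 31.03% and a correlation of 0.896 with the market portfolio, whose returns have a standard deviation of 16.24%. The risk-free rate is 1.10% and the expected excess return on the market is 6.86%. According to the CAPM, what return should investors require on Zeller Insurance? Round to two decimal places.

β = ρ × σ_i / σ_m = 0.896 × 31.03% / 16.24% = 1.7120
E(R) = 1.10% + 1.7120 × 6.86% = 12.84%

12.84%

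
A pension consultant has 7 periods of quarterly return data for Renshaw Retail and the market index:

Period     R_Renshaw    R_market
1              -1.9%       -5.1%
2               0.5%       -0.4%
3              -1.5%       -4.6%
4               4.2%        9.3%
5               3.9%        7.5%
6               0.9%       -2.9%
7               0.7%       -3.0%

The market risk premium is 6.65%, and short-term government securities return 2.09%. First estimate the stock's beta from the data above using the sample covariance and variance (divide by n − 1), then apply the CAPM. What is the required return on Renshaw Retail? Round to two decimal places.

4.63%

Mean R_i = (-1.9 + 0.5 − 1.5 + 4.2 + 3.9 + 0.9 + 0.7) / 7 = 0.9714%
Mean R_m = (-5.1 − 0.4 − 4.6 + 9.3 + 7.5 − 2.9 − 3.0) / 7 = 0.1143%
Σ(R_i − R̄_i)(R_m − R̄_m) = 79.2129  ⇒  Cov = 79.2129 / 6 = 13.2022
Σ(R_m − R̄_m)² = 207.3886  ⇒  Var(R_m) = 207.3886 / 6 = 34.5648
β = Cov / Var(R_m) = 13.2022 / 34.5648 = 0.3820
E(R) = R_f + β × MRP = 2.09% + 0.3820 × 6.65% = 4.63%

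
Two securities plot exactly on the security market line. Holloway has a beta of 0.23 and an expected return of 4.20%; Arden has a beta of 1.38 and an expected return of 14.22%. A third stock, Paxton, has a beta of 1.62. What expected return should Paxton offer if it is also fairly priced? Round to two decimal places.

16.31%

MRP (SML slope) = (14.22% − 4.20%) / (1.38 − 0.23) = 10.02% / 1.15 = 8.7130%
R_f (intercept) = 4.20% − 0.23 × 8.7130% = 2.1960%
E(R_Paxton) = R_f + β × MRP = 2.1960% + 1.62 × 8.7130% = 16.31%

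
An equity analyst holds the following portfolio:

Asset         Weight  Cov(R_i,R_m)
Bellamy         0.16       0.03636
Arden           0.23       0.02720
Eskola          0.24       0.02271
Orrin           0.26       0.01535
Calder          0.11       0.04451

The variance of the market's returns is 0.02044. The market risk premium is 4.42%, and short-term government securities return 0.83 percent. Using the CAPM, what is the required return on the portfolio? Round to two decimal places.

6.54%

β_Bellamy = 0.03636 / 0.02044 = 1.7789
β_Arden = 0.02720 / 0.02044 = 1.3307
β_Eskola = 0.02271 / 0.02044 = 1.1111
β_Orrin = 0.01535 / 0.02044 = 0.7510
β_Calder = 0.04451 / 0.02044 = 2.1776
β_P = Σ w_i β_i = 0.16×1.7789 + 0.23×1.3307 + 0.24×1.1111 + 0.26×0.7510 + 0.11×2.1776 = 1.2921
E(R_P) = R_f + β_P × MRP = 0.83% + 1.2921 × 4.42% = 6.54%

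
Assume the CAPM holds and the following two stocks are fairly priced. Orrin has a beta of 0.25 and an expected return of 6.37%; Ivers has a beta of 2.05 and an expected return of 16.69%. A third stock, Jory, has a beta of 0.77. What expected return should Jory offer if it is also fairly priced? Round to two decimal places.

9.35%

MRP (SML slope) = (16.69% − 6.37%) / (2.05 − 0.25) = 10.32% / 1.80 = 5.7333%
R_f (intercept) = 6.37% − 0.25 × 5.7333% = 4.9367%
E(R_Jory) = R_f + β × MRP = 4.9367% + 0.77 × 5.7333% = 9.35%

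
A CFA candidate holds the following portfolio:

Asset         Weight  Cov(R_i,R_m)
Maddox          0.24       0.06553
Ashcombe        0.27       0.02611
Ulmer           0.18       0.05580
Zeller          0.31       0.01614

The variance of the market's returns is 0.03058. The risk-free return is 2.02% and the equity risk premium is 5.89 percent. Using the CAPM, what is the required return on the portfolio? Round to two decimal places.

β_Maddox = 0.06553 / 0.03058 = 2.1429
β_Ashcombe = 0.02611 / 0.03058 = 0.8538
β_Ulmer = 0.05580 / 0.03058 = 1.8247
β_Zeller = 0.01614 / 0.03058 = 0.5278
β_P = Σ w_i β_i = 0.24×2.1429 + 0.27×0.8538 + 0.18×1.8247 + 0.31×0.5278 = 1.2369
E(R_P) = R_f + β_P × MRP = 2.02% + 1.2369 × 5.89% = 9.31%

9.31%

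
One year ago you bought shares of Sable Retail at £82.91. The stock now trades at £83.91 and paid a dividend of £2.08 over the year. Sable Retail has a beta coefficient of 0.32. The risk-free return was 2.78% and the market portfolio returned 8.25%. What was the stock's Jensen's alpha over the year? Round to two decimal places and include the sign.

-0.82%

Realised HPR = (P1 + D1 − P0) / P0 = (83.91 + 2.08 − 82.91) / 82.91 = 3.08 / 82.91 = 3.7149%
MRP = 8.25% − 2.78% = 5.47%
CAPM required = R_f + β·MRP = 2.78% + 0.32 × 5.47% = 4.5304%
α = realised − required = 3.7149% − 4.5304% = -0.82%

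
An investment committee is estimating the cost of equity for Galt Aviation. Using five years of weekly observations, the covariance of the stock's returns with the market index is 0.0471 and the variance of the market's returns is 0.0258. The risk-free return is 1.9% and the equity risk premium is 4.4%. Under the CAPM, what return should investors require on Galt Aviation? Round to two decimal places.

β = Cov(R_i, R_m) / Var(R_m) = 0.0471 / 0.0258 = 1.8256
E(R) = R_f + β × MRP = 1.9% + 1.8256 × 4.4% = 9.93%

9.93%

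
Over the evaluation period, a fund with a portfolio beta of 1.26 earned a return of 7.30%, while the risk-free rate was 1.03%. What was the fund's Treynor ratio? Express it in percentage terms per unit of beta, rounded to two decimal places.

Treynor = (R_P − R_f) / β_P = (7.30% − 1.03%) / 1.2600 = 6.27% / 1.2600 = 4.98%

4.98%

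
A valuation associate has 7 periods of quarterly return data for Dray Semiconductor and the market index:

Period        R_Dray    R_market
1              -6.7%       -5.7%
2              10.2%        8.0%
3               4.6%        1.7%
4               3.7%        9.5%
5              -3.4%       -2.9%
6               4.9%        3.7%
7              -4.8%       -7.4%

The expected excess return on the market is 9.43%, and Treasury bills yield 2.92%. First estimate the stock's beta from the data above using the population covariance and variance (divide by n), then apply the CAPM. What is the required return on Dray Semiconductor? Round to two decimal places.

Mean R_i = (-6.7 + 10.2 + 4.6 + 3.7 − 3.4 + 4.9 − 4.8) / 7 = 1.2143%
Mean R_m = (-5.7 + 8.0 + 1.7 + 9.5 − 2.9 + 3.7 − 7.4) / 7 = 0.9857%
Σ(R_i − R̄_i)(R_m − R̄_m) = 217.8914  ⇒  Cov = 217.8914 / 7 = 31.1273
Σ(R_m − R̄_m)² = 259.6886  ⇒  Var(R_m) = 259.6886 / 7 = 37.0984
β = Cov / Var(R_m) = 31.1273 / 37.0984 = 0.8390
E(R) = R_f + β × MRP = 2.92% + 0.8390 × 9.43% = 10.83%

10.83%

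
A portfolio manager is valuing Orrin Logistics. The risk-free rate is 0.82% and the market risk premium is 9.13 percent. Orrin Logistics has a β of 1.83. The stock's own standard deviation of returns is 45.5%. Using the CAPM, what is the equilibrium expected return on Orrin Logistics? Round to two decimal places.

E(R) = R_f + β × MRP = 0.82% + 1.83 × 9.13% = 17.53%

17.53%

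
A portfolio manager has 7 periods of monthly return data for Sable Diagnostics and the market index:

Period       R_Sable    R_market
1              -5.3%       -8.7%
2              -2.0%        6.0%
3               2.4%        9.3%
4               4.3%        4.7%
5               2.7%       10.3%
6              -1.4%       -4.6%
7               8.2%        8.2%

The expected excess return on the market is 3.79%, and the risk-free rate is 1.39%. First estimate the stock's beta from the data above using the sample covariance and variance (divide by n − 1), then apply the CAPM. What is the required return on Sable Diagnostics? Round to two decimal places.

Mean R_i = (-5.3 − 2.0 + 2.4 + 4.3 + 2.7 − 1.4 + 8.2) / 7 = 1.2714%
Mean R_m = (-8.7 + 6.0 + 9.3 + 4.7 + 10.3 − 4.6 + 8.2) / 7 = 3.6000%
Σ(R_i − R̄_i)(R_m − R̄_m) = 146.0900  ⇒  Cov = 146.0900 / 6 = 24.3483
Σ(R_m − R̄_m)² = 324.0400  ⇒  Var(R_m) = 324.0400 / 6 = 54.0067
β = Cov / Var(R_m) = 24.3483 / 54.0067 = 0.4508
E(R) = R_f + β × MRP = 1.39% + 0.4508 × 3.79% = 3.10%

3.10%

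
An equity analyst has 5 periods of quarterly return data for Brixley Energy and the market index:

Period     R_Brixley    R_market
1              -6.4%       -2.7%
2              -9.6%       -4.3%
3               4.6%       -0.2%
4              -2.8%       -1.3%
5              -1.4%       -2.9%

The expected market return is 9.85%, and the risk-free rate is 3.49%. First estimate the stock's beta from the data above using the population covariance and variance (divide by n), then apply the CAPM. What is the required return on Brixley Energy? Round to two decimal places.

Mean R_i = (-6.4 − 9.6 + 4.6 − 2.8 − 1.4) / 5 = -3.1200%
Mean R_m = (-2.7 − 4.3 − 0.2 − 1.3 − 2.9) / 5 = -2.2800%
Σ(R_i − R̄_i)(R_m − R̄_m) = 29.7720  ⇒  Cov = 29.7720 / 5 = 5.9544
Σ(R_m − R̄_m)² = 9.9280  ⇒  Var(R_m) = 9.9280 / 5 = 1.9856
β = Cov / Var(R_m) = 5.9544 / 1.9856 = 2.9988
MRP = 9.85% − 3.49% = 6.36%
E(R) = R_f + β × MRP = 3.49% + 2.9988 × 6.36% = 22.56%

22.56%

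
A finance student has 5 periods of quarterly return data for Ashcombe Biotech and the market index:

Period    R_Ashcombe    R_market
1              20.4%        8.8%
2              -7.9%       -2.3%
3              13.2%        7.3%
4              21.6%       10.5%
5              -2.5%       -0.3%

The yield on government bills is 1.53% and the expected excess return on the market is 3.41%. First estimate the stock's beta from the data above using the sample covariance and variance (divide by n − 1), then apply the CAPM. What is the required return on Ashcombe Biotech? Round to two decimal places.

9.50%

Mean R_i = (20.4 − 7.9 + 13.2 + 21.6 − 2.5) / 5 = 8.9600%
Mean R_m = (8.8 − 2.3 + 7.3 + 10.5 − 0.3) / 5 = 4.8000%
Σ(R_i − R̄_i)(R_m − R̄_m) = 306.5600  ⇒  Cov = 306.5600 / 4 = 76.6400
Σ(R_m − R̄_m)² = 131.1600  ⇒  Var(R_m) = 131.1600 / 4 = 32.7900
β = Cov / Var(R_m) = 76.6400 / 32.7900 = 2.3373
E(R) = R_f + β × MRP = 1.53% + 2.3373 × 3.41% = 9.50%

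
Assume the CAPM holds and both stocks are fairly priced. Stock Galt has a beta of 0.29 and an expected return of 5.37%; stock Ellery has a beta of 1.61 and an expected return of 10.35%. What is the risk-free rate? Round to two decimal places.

4.28%

Both satisfy E(R) = R_f + β·MRP, so the slope of the SML is
MRP = (10.35% − 5.37%) / (1.61 − 0.29) = 4.98% / 1.32 = 3.7727%
R_f = E(R_Galt) − β_Galt·MRP = 5.37% − 0.29 × 3.7727% = 4.2759%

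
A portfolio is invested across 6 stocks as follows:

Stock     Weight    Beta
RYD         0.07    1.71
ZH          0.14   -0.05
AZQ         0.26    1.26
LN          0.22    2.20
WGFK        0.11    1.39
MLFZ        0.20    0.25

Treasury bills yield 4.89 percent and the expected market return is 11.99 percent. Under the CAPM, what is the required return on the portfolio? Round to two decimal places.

β_P = Σ w_i β_i = 0.07×1.71 + 0.14×-0.05 + 0.26×1.26 + 0.22×2.20 + 0.11×1.39 + 0.20×0.25 = 1.1272
MRP = 11.99% − 4.89% = 7.10%
E(R_P) = R_f + β_P × MRP = 4.89% + 1.1272 × 7.10% = 12.89%

12.89%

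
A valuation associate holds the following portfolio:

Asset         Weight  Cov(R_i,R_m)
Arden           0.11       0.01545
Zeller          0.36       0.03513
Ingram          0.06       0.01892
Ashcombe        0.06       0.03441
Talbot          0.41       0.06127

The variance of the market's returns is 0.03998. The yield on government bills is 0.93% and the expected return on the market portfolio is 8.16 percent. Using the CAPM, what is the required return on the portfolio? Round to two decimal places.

8.65%

β_Arden = 0.01545 / 0.03998 = 0.3864
β_Zeller = 0.03513 / 0.03998 = 0.8787
β_Ingram = 0.01892 / 0.03998 = 0.4732
β_Ashcombe = 0.03441 / 0.03998 = 0.8607
β_Talbot = 0.06127 / 0.03998 = 1.5325
β_P = Σ w_i β_i = 0.11×0.3864 + 0.36×0.8787 + 0.06×0.4732 + 0.06×0.8607 + 0.41×1.5325 = 1.0672
MRP = 8.16% − 0.93% = 7.23%
E(R_P) = R_f + β_P × MRP = 0.93% + 1.0672 × 7.23% = 8.65%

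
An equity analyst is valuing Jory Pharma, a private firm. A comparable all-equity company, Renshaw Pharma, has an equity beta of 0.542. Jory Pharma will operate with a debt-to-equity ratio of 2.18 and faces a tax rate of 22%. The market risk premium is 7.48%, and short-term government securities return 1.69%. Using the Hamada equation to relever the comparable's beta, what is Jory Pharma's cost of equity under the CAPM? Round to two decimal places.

12.64%

β_L = β_U × [1 + (1 − t)(D/E)] = 0.542 × [1 + (1 − 0.22) × 2.18]
    = 0.542 × [1 + 0.78 × 2.18] = 0.542 × 2.7004 = 1.4636
E(R) = R_f + β_L × MRP = 1.69% + 1.4636 × 7.48% = 12.64%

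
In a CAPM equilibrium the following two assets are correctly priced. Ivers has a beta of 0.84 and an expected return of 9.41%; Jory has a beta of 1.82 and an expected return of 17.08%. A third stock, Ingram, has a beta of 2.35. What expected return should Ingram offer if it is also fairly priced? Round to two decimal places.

MRP (SML slope) = (17.08% − 9.41%) / (1.82 − 0.84) = 7.67% / 0.98 = 7.8265%
R_f (intercept) = 9.41% − 0.84 × 7.8265% = 2.8357%
E(R_Ingram) = R_f + β × MRP = 2.8357% + 2.35 × 7.8265% = 21.23%

21.23%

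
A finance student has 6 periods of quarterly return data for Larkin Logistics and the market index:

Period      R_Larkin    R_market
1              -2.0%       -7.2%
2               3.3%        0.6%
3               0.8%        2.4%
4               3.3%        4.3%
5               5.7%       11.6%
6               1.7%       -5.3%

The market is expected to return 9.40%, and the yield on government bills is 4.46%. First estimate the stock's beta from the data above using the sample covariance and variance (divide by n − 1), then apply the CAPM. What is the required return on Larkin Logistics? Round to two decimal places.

Mean R_i = (-2.0 + 3.3 + 0.8 + 3.3 + 5.7 + 1.7) / 6 = 2.1333%
Mean R_m = (-7.2 + 0.6 + 2.4 + 4.3 + 11.6 − 5.3) / 6 = 1.0667%
Σ(R_i − R̄_i)(R_m − R̄_m) = 75.9467  ⇒  Cov = 75.9467 / 5 = 15.1893
Σ(R_m − R̄_m)² = 232.2733  ⇒  Var(R_m) = 232.2733 / 5 = 46.4547
β = Cov / Var(R_m) = 15.1893 / 46.4547 = 0.3270
MRP = 9.40% − 4.46% = 4.94%
E(R) = R_f + β × MRP = 4.46% + 0.3270 × 4.94% = 6.08%

6.08%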